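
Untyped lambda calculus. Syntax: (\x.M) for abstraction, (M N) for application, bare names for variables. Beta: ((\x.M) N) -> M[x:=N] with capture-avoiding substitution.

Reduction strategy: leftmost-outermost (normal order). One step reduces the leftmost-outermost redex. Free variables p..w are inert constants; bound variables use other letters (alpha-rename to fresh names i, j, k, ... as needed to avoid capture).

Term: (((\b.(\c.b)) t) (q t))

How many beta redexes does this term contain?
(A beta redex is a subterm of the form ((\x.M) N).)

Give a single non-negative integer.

Term: (((\b.(\c.b)) t) (q t))
  Redex: ((\b.(\c.b)) t)
Total redexes: 1

Answer: 1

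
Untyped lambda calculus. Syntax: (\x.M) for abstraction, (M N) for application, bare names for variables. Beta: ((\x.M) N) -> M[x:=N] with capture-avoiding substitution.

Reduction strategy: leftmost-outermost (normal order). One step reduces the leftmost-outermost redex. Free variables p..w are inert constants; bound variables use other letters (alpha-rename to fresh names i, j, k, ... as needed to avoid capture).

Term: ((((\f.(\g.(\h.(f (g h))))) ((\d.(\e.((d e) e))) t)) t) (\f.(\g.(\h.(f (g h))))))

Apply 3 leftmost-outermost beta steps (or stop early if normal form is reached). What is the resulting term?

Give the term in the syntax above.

Step 0: ((((\f.(\g.(\h.(f (g h))))) ((\d.(\e.((d e) e))) t)) t) (\f.(\g.(\h.(f (g h))))))
Step 1: (((\g.(\h.(((\d.(\e.((d e) e))) t) (g h)))) t) (\f.(\g.(\h.(f (g h))))))
Step 2: ((\h.(((\d.(\e.((d e) e))) t) (t h))) (\f.(\g.(\h.(f (g h))))))
Step 3: (((\d.(\e.((d e) e))) t) (t (\f.(\g.(\h.(f (g h)))))))

Answer: (((\d.(\e.((d e) e))) t) (t (\f.(\g.(\h.(f (g h)))))))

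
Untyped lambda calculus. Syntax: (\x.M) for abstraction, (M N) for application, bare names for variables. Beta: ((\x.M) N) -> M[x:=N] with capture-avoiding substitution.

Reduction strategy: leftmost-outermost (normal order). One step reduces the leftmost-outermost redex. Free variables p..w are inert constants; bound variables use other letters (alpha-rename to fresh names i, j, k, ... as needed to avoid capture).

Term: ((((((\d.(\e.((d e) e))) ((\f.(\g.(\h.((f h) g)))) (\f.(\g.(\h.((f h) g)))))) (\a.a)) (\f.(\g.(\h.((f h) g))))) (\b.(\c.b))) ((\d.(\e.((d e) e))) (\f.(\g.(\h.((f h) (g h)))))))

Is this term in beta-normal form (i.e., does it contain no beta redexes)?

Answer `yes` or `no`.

Answer: no

Derivation:
Term: ((((((\d.(\e.((d e) e))) ((\f.(\g.(\h.((f h) g)))) (\f.(\g.(\h.((f h) g)))))) (\a.a)) (\f.(\g.(\h.((f h) g))))) (\b.(\c.b))) ((\d.(\e.((d e) e))) (\f.(\g.(\h.((f h) (g h)))))))
Found 3 beta redex(es).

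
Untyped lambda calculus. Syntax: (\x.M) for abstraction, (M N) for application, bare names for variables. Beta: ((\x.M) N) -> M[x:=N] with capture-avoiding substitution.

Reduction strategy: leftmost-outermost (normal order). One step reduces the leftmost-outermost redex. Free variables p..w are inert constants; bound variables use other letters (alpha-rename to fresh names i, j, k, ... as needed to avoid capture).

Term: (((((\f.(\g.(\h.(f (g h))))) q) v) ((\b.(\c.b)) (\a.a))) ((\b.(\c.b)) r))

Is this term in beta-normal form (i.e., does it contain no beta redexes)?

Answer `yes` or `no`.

Answer: no

Derivation:
Term: (((((\f.(\g.(\h.(f (g h))))) q) v) ((\b.(\c.b)) (\a.a))) ((\b.(\c.b)) r))
Found 3 beta redex(es).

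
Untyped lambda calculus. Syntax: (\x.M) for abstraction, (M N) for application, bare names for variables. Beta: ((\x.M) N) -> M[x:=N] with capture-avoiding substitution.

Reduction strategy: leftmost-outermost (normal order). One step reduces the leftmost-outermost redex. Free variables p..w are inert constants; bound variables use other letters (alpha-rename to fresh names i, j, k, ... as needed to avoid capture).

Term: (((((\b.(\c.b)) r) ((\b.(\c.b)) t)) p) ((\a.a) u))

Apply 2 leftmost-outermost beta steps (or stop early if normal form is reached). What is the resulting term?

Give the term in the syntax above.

Answer: ((r p) ((\a.a) u))

Derivation:
Step 0: (((((\b.(\c.b)) r) ((\b.(\c.b)) t)) p) ((\a.a) u))
Step 1: ((((\c.r) ((\b.(\c.b)) t)) p) ((\a.a) u))
Step 2: ((r p) ((\a.a) u))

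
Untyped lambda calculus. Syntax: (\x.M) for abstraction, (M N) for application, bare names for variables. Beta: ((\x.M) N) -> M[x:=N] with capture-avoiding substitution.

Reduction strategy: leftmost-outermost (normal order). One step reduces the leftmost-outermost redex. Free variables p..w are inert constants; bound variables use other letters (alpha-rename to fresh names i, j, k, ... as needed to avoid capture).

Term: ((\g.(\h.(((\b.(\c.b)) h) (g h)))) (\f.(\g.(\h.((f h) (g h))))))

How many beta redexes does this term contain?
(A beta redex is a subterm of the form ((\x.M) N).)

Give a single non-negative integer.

Term: ((\g.(\h.(((\b.(\c.b)) h) (g h)))) (\f.(\g.(\h.((f h) (g h))))))
  Redex: ((\g.(\h.(((\b.(\c.b)) h) (g h)))) (\f.(\g.(\h.((f h) (g h))))))
  Redex: ((\b.(\c.b)) h)
Total redexes: 2

Answer: 2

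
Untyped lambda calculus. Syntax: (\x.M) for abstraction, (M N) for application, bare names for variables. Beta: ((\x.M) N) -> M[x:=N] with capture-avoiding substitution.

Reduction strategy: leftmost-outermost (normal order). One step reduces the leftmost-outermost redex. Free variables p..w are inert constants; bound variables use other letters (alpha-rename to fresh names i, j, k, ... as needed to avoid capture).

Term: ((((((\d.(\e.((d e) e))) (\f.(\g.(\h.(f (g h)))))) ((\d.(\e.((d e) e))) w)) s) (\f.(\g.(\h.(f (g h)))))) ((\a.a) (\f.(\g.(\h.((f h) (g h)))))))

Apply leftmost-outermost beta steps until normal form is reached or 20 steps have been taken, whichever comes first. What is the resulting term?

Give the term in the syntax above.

Answer: ((((w ((w s) s)) ((w s) s)) (\f.(\g.(\h.(f (g h)))))) (\f.(\g.(\h.((f h) (g h))))))

Derivation:
Step 0: ((((((\d.(\e.((d e) e))) (\f.(\g.(\h.(f (g h)))))) ((\d.(\e.((d e) e))) w)) s) (\f.(\g.(\h.(f (g h)))))) ((\a.a) (\f.(\g.(\h.((f h) (g h)))))))
Step 1: (((((\e.(((\f.(\g.(\h.(f (g h))))) e) e)) ((\d.(\e.((d e) e))) w)) s) (\f.(\g.(\h.(f (g h)))))) ((\a.a) (\f.(\g.(\h.((f h) (g h)))))))
Step 2: ((((((\f.(\g.(\h.(f (g h))))) ((\d.(\e.((d e) e))) w)) ((\d.(\e.((d e) e))) w)) s) (\f.(\g.(\h.(f (g h)))))) ((\a.a) (\f.(\g.(\h.((f h) (g h)))))))
Step 3: (((((\g.(\h.(((\d.(\e.((d e) e))) w) (g h)))) ((\d.(\e.((d e) e))) w)) s) (\f.(\g.(\h.(f (g h)))))) ((\a.a) (\f.(\g.(\h.((f h) (g h)))))))
Step 4: ((((\h.(((\d.(\e.((d e) e))) w) (((\d.(\e.((d e) e))) w) h))) s) (\f.(\g.(\h.(f (g h)))))) ((\a.a) (\f.(\g.(\h.((f h) (g h)))))))
Step 5: (((((\d.(\e.((d e) e))) w) (((\d.(\e.((d e) e))) w) s)) (\f.(\g.(\h.(f (g h)))))) ((\a.a) (\f.(\g.(\h.((f h) (g h)))))))
Step 6: ((((\e.((w e) e)) (((\d.(\e.((d e) e))) w) s)) (\f.(\g.(\h.(f (g h)))))) ((\a.a) (\f.(\g.(\h.((f h) (g h)))))))
Step 7: ((((w (((\d.(\e.((d e) e))) w) s)) (((\d.(\e.((d e) e))) w) s)) (\f.(\g.(\h.(f (g h)))))) ((\a.a) (\f.(\g.(\h.((f h) (g h)))))))
Step 8: ((((w ((\e.((w e) e)) s)) (((\d.(\e.((d e) e))) w) s)) (\f.(\g.(\h.(f (g h)))))) ((\a.a) (\f.(\g.(\h.((f h) (g h)))))))
Step 9: ((((w ((w s) s)) (((\d.(\e.((d e) e))) w) s)) (\f.(\g.(\h.(f (g h)))))) ((\a.a) (\f.(\g.(\h.((f h) (g h)))))))
Step 10: ((((w ((w s) s)) ((\e.((w e) e)) s)) (\f.(\g.(\h.(f (g h)))))) ((\a.a) (\f.(\g.(\h.((f h) (g h)))))))
Step 11: ((((w ((w s) s)) ((w s) s)) (\f.(\g.(\h.(f (g h)))))) ((\a.a) (\f.(\g.(\h.((f h) (g h)))))))
Step 12: ((((w ((w s) s)) ((w s) s)) (\f.(\g.(\h.(f (g h)))))) (\f.(\g.(\h.((f h) (g h))))))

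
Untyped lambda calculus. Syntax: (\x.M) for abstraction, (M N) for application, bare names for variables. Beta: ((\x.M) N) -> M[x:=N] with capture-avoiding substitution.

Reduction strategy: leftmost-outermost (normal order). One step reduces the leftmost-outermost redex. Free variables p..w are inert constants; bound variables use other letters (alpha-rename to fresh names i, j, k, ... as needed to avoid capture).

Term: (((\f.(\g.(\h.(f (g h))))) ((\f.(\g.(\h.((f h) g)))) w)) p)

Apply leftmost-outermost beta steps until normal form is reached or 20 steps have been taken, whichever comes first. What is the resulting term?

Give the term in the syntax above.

Step 0: (((\f.(\g.(\h.(f (g h))))) ((\f.(\g.(\h.((f h) g)))) w)) p)
Step 1: ((\g.(\h.(((\f.(\g.(\h.((f h) g)))) w) (g h)))) p)
Step 2: (\h.(((\f.(\g.(\h.((f h) g)))) w) (p h)))
Step 3: (\h.((\g.(\h.((w h) g))) (p h)))
Step 4: (\h.(\i.((w i) (p h))))

Answer: (\h.(\i.((w i) (p h))))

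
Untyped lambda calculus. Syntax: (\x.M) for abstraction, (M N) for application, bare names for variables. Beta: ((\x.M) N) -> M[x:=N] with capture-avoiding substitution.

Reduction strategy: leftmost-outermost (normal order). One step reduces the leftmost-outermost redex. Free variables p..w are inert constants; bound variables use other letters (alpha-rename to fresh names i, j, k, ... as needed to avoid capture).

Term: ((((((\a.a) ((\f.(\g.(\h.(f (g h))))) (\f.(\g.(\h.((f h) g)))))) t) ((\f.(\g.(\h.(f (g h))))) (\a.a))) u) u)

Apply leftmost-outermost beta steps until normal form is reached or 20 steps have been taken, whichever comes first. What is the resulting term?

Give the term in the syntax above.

Answer: (((t (\g.(\h.(g h)))) u) u)

Derivation:
Step 0: ((((((\a.a) ((\f.(\g.(\h.(f (g h))))) (\f.(\g.(\h.((f h) g)))))) t) ((\f.(\g.(\h.(f (g h))))) (\a.a))) u) u)
Step 1: ((((((\f.(\g.(\h.(f (g h))))) (\f.(\g.(\h.((f h) g))))) t) ((\f.(\g.(\h.(f (g h))))) (\a.a))) u) u)
Step 2: (((((\g.(\h.((\f.(\g.(\h.((f h) g)))) (g h)))) t) ((\f.(\g.(\h.(f (g h))))) (\a.a))) u) u)
Step 3: ((((\h.((\f.(\g.(\h.((f h) g)))) (t h))) ((\f.(\g.(\h.(f (g h))))) (\a.a))) u) u)
Step 4: ((((\f.(\g.(\h.((f h) g)))) (t ((\f.(\g.(\h.(f (g h))))) (\a.a)))) u) u)
Step 5: (((\g.(\h.(((t ((\f.(\g.(\h.(f (g h))))) (\a.a))) h) g))) u) u)
Step 6: ((\h.(((t ((\f.(\g.(\h.(f (g h))))) (\a.a))) h) u)) u)
Step 7: (((t ((\f.(\g.(\h.(f (g h))))) (\a.a))) u) u)
Step 8: (((t (\g.(\h.((\a.a) (g h))))) u) u)
Step 9: (((t (\g.(\h.(g h)))) u) u)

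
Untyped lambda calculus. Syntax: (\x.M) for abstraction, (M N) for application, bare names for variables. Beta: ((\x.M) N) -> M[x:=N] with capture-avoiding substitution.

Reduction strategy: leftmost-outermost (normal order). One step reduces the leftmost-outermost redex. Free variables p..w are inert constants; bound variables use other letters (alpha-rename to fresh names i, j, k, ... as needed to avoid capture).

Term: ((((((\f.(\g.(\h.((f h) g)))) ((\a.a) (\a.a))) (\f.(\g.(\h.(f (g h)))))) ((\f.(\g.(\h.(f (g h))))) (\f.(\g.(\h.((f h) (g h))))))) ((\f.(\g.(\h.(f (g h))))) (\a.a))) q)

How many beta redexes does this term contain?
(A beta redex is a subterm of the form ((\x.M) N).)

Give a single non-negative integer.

Term: ((((((\f.(\g.(\h.((f h) g)))) ((\a.a) (\a.a))) (\f.(\g.(\h.(f (g h)))))) ((\f.(\g.(\h.(f (g h))))) (\f.(\g.(\h.((f h) (g h))))))) ((\f.(\g.(\h.(f (g h))))) (\a.a))) q)
  Redex: ((\f.(\g.(\h.((f h) g)))) ((\a.a) (\a.a)))
  Redex: ((\a.a) (\a.a))
  Redex: ((\f.(\g.(\h.(f (g h))))) (\f.(\g.(\h.((f h) (g h))))))
  Redex: ((\f.(\g.(\h.(f (g h))))) (\a.a))
Total redexes: 4

Answer: 4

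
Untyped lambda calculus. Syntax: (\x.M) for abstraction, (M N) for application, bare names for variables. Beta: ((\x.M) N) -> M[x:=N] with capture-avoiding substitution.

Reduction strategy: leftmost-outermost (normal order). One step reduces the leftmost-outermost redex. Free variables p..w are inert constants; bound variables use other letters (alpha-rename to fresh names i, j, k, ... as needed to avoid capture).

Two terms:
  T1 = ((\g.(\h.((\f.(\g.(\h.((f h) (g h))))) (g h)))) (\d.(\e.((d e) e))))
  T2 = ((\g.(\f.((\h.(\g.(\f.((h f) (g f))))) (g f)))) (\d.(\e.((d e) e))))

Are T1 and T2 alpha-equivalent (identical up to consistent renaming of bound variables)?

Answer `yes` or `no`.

Term 1: ((\g.(\h.((\f.(\g.(\h.((f h) (g h))))) (g h)))) (\d.(\e.((d e) e))))
Term 2: ((\g.(\f.((\h.(\g.(\f.((h f) (g f))))) (g f)))) (\d.(\e.((d e) e))))
Alpha-equivalence: compare structure up to binder renaming.
Result: True

Answer: yes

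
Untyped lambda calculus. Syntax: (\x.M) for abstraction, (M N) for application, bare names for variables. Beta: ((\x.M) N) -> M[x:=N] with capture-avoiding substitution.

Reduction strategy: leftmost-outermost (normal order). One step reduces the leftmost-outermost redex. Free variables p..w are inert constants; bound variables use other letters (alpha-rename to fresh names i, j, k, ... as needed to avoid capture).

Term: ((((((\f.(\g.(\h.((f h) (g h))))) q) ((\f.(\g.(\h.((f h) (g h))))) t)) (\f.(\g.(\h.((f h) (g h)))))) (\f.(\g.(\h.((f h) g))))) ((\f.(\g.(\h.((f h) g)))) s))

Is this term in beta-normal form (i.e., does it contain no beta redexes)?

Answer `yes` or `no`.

Term: ((((((\f.(\g.(\h.((f h) (g h))))) q) ((\f.(\g.(\h.((f h) (g h))))) t)) (\f.(\g.(\h.((f h) (g h)))))) (\f.(\g.(\h.((f h) g))))) ((\f.(\g.(\h.((f h) g)))) s))
Found 3 beta redex(es).

Answer: no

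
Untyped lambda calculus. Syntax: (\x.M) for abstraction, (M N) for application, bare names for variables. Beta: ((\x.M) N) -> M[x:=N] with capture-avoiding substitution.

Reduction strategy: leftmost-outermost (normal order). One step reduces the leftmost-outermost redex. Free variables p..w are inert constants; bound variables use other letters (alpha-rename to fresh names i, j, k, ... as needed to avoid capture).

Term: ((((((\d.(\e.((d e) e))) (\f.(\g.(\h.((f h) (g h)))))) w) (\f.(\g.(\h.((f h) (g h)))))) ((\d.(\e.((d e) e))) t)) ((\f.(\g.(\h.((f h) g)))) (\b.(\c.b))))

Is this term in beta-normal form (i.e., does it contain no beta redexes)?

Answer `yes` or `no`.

Term: ((((((\d.(\e.((d e) e))) (\f.(\g.(\h.((f h) (g h)))))) w) (\f.(\g.(\h.((f h) (g h)))))) ((\d.(\e.((d e) e))) t)) ((\f.(\g.(\h.((f h) g)))) (\b.(\c.b))))
Found 3 beta redex(es).

Answer: no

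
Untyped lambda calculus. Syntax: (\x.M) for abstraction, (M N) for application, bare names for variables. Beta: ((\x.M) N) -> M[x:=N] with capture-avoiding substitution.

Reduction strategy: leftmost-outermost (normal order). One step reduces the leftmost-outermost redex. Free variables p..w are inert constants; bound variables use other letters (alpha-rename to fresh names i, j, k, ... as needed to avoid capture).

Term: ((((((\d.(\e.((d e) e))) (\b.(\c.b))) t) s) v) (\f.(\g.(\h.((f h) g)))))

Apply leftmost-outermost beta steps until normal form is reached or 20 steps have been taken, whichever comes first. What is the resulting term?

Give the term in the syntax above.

Step 0: ((((((\d.(\e.((d e) e))) (\b.(\c.b))) t) s) v) (\f.(\g.(\h.((f h) g)))))
Step 1: (((((\e.(((\b.(\c.b)) e) e)) t) s) v) (\f.(\g.(\h.((f h) g)))))
Step 2: ((((((\b.(\c.b)) t) t) s) v) (\f.(\g.(\h.((f h) g)))))
Step 3: (((((\c.t) t) s) v) (\f.(\g.(\h.((f h) g)))))
Step 4: (((t s) v) (\f.(\g.(\h.((f h) g)))))

Answer: (((t s) v) (\f.(\g.(\h.((f h) g)))))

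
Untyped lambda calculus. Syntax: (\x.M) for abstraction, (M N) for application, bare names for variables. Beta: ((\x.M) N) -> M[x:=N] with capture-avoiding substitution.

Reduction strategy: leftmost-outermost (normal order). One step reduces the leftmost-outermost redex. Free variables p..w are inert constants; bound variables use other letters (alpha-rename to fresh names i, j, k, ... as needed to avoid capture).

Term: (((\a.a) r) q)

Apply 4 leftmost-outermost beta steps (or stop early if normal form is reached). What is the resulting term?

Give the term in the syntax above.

Answer: (r q)

Derivation:
Step 0: (((\a.a) r) q)
Step 1: (r q)
Step 2: (normal form reached)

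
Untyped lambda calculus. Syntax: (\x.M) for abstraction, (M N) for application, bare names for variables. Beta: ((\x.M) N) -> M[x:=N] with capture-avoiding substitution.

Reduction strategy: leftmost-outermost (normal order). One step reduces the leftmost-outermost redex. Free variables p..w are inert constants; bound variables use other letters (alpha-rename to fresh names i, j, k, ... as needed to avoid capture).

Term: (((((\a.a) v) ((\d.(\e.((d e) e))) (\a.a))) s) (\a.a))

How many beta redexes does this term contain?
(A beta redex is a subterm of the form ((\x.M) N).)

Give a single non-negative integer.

Answer: 2

Derivation:
Term: (((((\a.a) v) ((\d.(\e.((d e) e))) (\a.a))) s) (\a.a))
  Redex: ((\a.a) v)
  Redex: ((\d.(\e.((d e) e))) (\a.a))
Total redexes: 2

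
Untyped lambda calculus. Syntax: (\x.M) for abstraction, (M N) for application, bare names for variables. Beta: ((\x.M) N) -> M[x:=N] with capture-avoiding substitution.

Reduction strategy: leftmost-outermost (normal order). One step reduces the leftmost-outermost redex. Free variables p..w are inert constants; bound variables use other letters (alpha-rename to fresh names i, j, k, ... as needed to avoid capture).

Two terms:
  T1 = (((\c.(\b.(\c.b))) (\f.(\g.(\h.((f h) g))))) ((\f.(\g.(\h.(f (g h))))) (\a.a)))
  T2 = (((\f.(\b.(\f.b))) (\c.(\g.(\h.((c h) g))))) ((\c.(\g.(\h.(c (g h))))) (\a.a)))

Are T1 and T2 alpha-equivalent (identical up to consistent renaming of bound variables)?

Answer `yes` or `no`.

Term 1: (((\c.(\b.(\c.b))) (\f.(\g.(\h.((f h) g))))) ((\f.(\g.(\h.(f (g h))))) (\a.a)))
Term 2: (((\f.(\b.(\f.b))) (\c.(\g.(\h.((c h) g))))) ((\c.(\g.(\h.(c (g h))))) (\a.a)))
Alpha-equivalence: compare structure up to binder renaming.
Result: True

Answer: yes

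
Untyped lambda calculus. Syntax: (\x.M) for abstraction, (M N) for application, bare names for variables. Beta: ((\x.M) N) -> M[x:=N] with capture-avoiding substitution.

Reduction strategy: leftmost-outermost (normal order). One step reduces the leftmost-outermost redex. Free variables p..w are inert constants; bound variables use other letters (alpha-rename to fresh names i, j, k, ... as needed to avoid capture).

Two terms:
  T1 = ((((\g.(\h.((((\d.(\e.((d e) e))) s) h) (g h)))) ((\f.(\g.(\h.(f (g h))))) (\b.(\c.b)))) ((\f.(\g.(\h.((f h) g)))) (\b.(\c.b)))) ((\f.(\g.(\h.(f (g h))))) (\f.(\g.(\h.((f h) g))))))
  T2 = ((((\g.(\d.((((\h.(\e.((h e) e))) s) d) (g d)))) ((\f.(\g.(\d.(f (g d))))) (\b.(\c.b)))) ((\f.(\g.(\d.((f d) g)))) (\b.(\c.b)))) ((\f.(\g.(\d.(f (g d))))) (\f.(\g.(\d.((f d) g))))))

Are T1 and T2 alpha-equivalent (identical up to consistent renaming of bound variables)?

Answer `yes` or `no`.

Answer: yes

Derivation:
Term 1: ((((\g.(\h.((((\d.(\e.((d e) e))) s) h) (g h)))) ((\f.(\g.(\h.(f (g h))))) (\b.(\c.b)))) ((\f.(\g.(\h.((f h) g)))) (\b.(\c.b)))) ((\f.(\g.(\h.(f (g h))))) (\f.(\g.(\h.((f h) g))))))
Term 2: ((((\g.(\d.((((\h.(\e.((h e) e))) s) d) (g d)))) ((\f.(\g.(\d.(f (g d))))) (\b.(\c.b)))) ((\f.(\g.(\d.((f d) g)))) (\b.(\c.b)))) ((\f.(\g.(\d.(f (g d))))) (\f.(\g.(\d.((f d) g))))))
Alpha-equivalence: compare structure up to binder renaming.
Result: True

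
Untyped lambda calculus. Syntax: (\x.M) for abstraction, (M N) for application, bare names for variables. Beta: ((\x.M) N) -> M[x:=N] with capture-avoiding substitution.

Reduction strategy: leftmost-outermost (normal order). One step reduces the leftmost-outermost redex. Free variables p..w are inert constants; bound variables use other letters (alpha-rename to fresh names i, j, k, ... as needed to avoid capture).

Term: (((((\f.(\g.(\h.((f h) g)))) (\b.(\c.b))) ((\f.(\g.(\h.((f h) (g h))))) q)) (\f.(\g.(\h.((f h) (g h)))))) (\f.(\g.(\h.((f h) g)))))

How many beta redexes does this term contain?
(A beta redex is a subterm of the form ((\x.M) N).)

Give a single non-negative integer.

Term: (((((\f.(\g.(\h.((f h) g)))) (\b.(\c.b))) ((\f.(\g.(\h.((f h) (g h))))) q)) (\f.(\g.(\h.((f h) (g h)))))) (\f.(\g.(\h.((f h) g)))))
  Redex: ((\f.(\g.(\h.((f h) g)))) (\b.(\c.b)))
  Redex: ((\f.(\g.(\h.((f h) (g h))))) q)
Total redexes: 2

Answer: 2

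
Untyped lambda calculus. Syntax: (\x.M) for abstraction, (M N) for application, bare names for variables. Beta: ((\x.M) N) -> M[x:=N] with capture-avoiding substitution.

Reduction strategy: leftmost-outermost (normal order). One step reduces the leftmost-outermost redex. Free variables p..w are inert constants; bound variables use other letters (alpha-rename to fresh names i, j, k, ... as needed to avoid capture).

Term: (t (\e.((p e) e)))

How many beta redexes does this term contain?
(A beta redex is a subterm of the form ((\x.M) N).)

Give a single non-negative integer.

Term: (t (\e.((p e) e)))
  (no redexes)
Total redexes: 0

Answer: 0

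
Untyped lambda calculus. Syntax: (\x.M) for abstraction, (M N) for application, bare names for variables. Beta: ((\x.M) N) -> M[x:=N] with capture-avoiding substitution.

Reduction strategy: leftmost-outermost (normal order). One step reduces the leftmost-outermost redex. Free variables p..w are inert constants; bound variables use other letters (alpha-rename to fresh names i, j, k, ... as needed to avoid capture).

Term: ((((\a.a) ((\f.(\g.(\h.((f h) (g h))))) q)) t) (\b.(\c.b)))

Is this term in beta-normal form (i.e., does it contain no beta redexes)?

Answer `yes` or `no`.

Term: ((((\a.a) ((\f.(\g.(\h.((f h) (g h))))) q)) t) (\b.(\c.b)))
Found 2 beta redex(es).

Answer: no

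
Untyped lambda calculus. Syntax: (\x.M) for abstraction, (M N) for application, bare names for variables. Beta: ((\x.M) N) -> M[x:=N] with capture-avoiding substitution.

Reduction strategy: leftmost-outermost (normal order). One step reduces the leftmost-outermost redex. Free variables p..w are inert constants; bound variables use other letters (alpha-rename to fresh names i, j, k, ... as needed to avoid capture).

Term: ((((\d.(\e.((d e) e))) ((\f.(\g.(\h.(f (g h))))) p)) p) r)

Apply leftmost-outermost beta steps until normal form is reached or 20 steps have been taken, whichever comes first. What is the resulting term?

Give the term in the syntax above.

Answer: ((p (p p)) r)

Derivation:
Step 0: ((((\d.(\e.((d e) e))) ((\f.(\g.(\h.(f (g h))))) p)) p) r)
Step 1: (((\e.((((\f.(\g.(\h.(f (g h))))) p) e) e)) p) r)
Step 2: (((((\f.(\g.(\h.(f (g h))))) p) p) p) r)
Step 3: ((((\g.(\h.(p (g h)))) p) p) r)
Step 4: (((\h.(p (p h))) p) r)
Step 5: ((p (p p)) r)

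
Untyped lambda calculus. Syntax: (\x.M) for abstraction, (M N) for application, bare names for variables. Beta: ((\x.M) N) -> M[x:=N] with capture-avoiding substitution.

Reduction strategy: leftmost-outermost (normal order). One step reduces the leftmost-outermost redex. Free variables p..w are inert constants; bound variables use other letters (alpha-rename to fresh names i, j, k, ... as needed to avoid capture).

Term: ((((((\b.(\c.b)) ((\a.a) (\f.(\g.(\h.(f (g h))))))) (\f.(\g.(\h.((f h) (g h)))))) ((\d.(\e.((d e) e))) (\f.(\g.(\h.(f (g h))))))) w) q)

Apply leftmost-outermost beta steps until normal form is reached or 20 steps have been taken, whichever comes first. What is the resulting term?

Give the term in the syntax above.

Step 0: ((((((\b.(\c.b)) ((\a.a) (\f.(\g.(\h.(f (g h))))))) (\f.(\g.(\h.((f h) (g h)))))) ((\d.(\e.((d e) e))) (\f.(\g.(\h.(f (g h))))))) w) q)
Step 1: (((((\c.((\a.a) (\f.(\g.(\h.(f (g h))))))) (\f.(\g.(\h.((f h) (g h)))))) ((\d.(\e.((d e) e))) (\f.(\g.(\h.(f (g h))))))) w) q)
Step 2: (((((\a.a) (\f.(\g.(\h.(f (g h)))))) ((\d.(\e.((d e) e))) (\f.(\g.(\h.(f (g h))))))) w) q)
Step 3: ((((\f.(\g.(\h.(f (g h))))) ((\d.(\e.((d e) e))) (\f.(\g.(\h.(f (g h))))))) w) q)
Step 4: (((\g.(\h.(((\d.(\e.((d e) e))) (\f.(\g.(\h.(f (g h)))))) (g h)))) w) q)
Step 5: ((\h.(((\d.(\e.((d e) e))) (\f.(\g.(\h.(f (g h)))))) (w h))) q)
Step 6: (((\d.(\e.((d e) e))) (\f.(\g.(\h.(f (g h)))))) (w q))
Step 7: ((\e.(((\f.(\g.(\h.(f (g h))))) e) e)) (w q))
Step 8: (((\f.(\g.(\h.(f (g h))))) (w q)) (w q))
Step 9: ((\g.(\h.((w q) (g h)))) (w q))
Step 10: (\h.((w q) ((w q) h)))

Answer: (\h.((w q) ((w q) h)))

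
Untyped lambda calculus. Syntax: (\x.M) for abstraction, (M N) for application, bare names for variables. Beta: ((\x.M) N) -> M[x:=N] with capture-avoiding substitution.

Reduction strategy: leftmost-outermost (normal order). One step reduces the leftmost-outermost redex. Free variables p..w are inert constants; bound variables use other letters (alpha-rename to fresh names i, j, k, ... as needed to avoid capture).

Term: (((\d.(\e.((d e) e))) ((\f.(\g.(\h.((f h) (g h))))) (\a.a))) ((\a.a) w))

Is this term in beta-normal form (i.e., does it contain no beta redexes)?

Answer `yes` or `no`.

Answer: no

Derivation:
Term: (((\d.(\e.((d e) e))) ((\f.(\g.(\h.((f h) (g h))))) (\a.a))) ((\a.a) w))
Found 3 beta redex(es).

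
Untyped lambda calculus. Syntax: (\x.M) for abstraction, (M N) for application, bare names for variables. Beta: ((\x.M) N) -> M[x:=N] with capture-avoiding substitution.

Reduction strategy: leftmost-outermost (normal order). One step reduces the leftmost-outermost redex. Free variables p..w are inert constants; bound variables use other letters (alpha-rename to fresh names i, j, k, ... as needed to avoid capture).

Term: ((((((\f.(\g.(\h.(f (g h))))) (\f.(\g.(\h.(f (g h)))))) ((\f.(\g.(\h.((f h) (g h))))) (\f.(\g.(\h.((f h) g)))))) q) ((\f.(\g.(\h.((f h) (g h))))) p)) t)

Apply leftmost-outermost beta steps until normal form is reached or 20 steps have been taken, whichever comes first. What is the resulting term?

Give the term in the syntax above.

Answer: (\h.(((p h) (t h)) (q (\h.((p h) (t h))))))

Derivation:
Step 0: ((((((\f.(\g.(\h.(f (g h))))) (\f.(\g.(\h.(f (g h)))))) ((\f.(\g.(\h.((f h) (g h))))) (\f.(\g.(\h.((f h) g)))))) q) ((\f.(\g.(\h.((f h) (g h))))) p)) t)
Step 1: (((((\g.(\h.((\f.(\g.(\h.(f (g h))))) (g h)))) ((\f.(\g.(\h.((f h) (g h))))) (\f.(\g.(\h.((f h) g)))))) q) ((\f.(\g.(\h.((f h) (g h))))) p)) t)
Step 2: ((((\h.((\f.(\g.(\h.(f (g h))))) (((\f.(\g.(\h.((f h) (g h))))) (\f.(\g.(\h.((f h) g))))) h))) q) ((\f.(\g.(\h.((f h) (g h))))) p)) t)
Step 3: ((((\f.(\g.(\h.(f (g h))))) (((\f.(\g.(\h.((f h) (g h))))) (\f.(\g.(\h.((f h) g))))) q)) ((\f.(\g.(\h.((f h) (g h))))) p)) t)
Step 4: (((\g.(\h.((((\f.(\g.(\h.((f h) (g h))))) (\f.(\g.(\h.((f h) g))))) q) (g h)))) ((\f.(\g.(\h.((f h) (g h))))) p)) t)
Step 5: ((\h.((((\f.(\g.(\h.((f h) (g h))))) (\f.(\g.(\h.((f h) g))))) q) (((\f.(\g.(\h.((f h) (g h))))) p) h))) t)
Step 6: ((((\f.(\g.(\h.((f h) (g h))))) (\f.(\g.(\h.((f h) g))))) q) (((\f.(\g.(\h.((f h) (g h))))) p) t))
Step 7: (((\g.(\h.(((\f.(\g.(\h.((f h) g)))) h) (g h)))) q) (((\f.(\g.(\h.((f h) (g h))))) p) t))
Step 8: ((\h.(((\f.(\g.(\h.((f h) g)))) h) (q h))) (((\f.(\g.(\h.((f h) (g h))))) p) t))
Step 9: (((\f.(\g.(\h.((f h) g)))) (((\f.(\g.(\h.((f h) (g h))))) p) t)) (q (((\f.(\g.(\h.((f h) (g h))))) p) t)))
Step 10: ((\g.(\h.(((((\f.(\g.(\h.((f h) (g h))))) p) t) h) g))) (q (((\f.(\g.(\h.((f h) (g h))))) p) t)))
Step 11: (\h.(((((\f.(\g.(\h.((f h) (g h))))) p) t) h) (q (((\f.(\g.(\h.((f h) (g h))))) p) t))))
Step 12: (\h.((((\g.(\h.((p h) (g h)))) t) h) (q (((\f.(\g.(\h.((f h) (g h))))) p) t))))
Step 13: (\h.(((\h.((p h) (t h))) h) (q (((\f.(\g.(\h.((f h) (g h))))) p) t))))
Step 14: (\h.(((p h) (t h)) (q (((\f.(\g.(\h.((f h) (g h))))) p) t))))
Step 15: (\h.(((p h) (t h)) (q ((\g.(\h.((p h) (g h)))) t))))
Step 16: (\h.(((p h) (t h)) (q (\h.((p h) (t h))))))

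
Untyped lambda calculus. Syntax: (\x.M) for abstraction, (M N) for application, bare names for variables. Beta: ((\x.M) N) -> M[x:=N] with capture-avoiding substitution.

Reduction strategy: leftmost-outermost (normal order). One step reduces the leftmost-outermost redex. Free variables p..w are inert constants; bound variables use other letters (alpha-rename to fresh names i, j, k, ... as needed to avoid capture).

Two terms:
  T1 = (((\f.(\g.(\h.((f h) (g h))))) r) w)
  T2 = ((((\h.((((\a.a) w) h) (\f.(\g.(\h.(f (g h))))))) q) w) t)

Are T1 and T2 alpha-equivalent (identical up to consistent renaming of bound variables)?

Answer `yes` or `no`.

Term 1: (((\f.(\g.(\h.((f h) (g h))))) r) w)
Term 2: ((((\h.((((\a.a) w) h) (\f.(\g.(\h.(f (g h))))))) q) w) t)
Alpha-equivalence: compare structure up to binder renaming.
Result: False

Answer: no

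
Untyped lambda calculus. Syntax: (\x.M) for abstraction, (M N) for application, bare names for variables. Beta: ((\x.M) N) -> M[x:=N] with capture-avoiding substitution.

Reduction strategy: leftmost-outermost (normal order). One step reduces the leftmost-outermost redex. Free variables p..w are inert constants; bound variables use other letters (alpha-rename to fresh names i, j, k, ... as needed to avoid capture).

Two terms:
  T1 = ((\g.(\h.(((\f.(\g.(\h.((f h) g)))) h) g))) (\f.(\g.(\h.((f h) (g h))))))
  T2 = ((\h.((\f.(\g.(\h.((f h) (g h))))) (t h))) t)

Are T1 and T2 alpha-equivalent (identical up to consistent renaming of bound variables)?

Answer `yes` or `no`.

Answer: no

Derivation:
Term 1: ((\g.(\h.(((\f.(\g.(\h.((f h) g)))) h) g))) (\f.(\g.(\h.((f h) (g h))))))
Term 2: ((\h.((\f.(\g.(\h.((f h) (g h))))) (t h))) t)
Alpha-equivalence: compare structure up to binder renaming.
Result: False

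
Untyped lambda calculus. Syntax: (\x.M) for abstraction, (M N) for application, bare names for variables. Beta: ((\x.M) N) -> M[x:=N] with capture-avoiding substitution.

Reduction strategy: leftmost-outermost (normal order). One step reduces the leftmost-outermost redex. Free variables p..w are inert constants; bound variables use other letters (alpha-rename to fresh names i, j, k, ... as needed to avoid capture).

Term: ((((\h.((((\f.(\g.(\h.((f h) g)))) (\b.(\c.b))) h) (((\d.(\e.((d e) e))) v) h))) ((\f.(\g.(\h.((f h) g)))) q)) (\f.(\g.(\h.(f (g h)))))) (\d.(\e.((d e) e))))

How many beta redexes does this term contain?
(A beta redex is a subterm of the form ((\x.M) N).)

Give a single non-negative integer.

Answer: 4

Derivation:
Term: ((((\h.((((\f.(\g.(\h.((f h) g)))) (\b.(\c.b))) h) (((\d.(\e.((d e) e))) v) h))) ((\f.(\g.(\h.((f h) g)))) q)) (\f.(\g.(\h.(f (g h)))))) (\d.(\e.((d e) e))))
  Redex: ((\h.((((\f.(\g.(\h.((f h) g)))) (\b.(\c.b))) h) (((\d.(\e.((d e) e))) v) h))) ((\f.(\g.(\h.((f h) g)))) q))
  Redex: ((\f.(\g.(\h.((f h) g)))) (\b.(\c.b)))
  Redex: ((\d.(\e.((d e) e))) v)
  Redex: ((\f.(\g.(\h.((f h) g)))) q)
Total redexes: 4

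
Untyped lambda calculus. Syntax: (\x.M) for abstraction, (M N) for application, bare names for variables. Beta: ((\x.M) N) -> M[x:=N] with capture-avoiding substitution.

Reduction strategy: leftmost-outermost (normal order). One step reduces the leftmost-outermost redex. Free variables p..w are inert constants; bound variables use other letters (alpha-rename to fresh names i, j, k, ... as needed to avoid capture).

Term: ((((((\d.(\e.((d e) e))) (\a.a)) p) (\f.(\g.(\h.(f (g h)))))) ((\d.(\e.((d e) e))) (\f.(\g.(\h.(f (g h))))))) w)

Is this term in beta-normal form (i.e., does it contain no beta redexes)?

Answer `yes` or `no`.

Term: ((((((\d.(\e.((d e) e))) (\a.a)) p) (\f.(\g.(\h.(f (g h)))))) ((\d.(\e.((d e) e))) (\f.(\g.(\h.(f (g h))))))) w)
Found 2 beta redex(es).

Answer: no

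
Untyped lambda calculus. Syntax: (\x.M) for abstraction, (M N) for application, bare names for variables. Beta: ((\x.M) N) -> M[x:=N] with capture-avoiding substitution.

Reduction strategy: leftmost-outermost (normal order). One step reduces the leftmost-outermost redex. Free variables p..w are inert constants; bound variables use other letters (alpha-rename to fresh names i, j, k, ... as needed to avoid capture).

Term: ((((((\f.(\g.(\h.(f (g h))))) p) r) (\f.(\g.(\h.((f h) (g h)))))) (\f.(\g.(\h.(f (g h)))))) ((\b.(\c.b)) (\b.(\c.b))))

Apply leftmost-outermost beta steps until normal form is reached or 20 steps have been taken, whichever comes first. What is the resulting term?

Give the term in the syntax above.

Step 0: ((((((\f.(\g.(\h.(f (g h))))) p) r) (\f.(\g.(\h.((f h) (g h)))))) (\f.(\g.(\h.(f (g h)))))) ((\b.(\c.b)) (\b.(\c.b))))
Step 1: (((((\g.(\h.(p (g h)))) r) (\f.(\g.(\h.((f h) (g h)))))) (\f.(\g.(\h.(f (g h)))))) ((\b.(\c.b)) (\b.(\c.b))))
Step 2: ((((\h.(p (r h))) (\f.(\g.(\h.((f h) (g h)))))) (\f.(\g.(\h.(f (g h)))))) ((\b.(\c.b)) (\b.(\c.b))))
Step 3: (((p (r (\f.(\g.(\h.((f h) (g h))))))) (\f.(\g.(\h.(f (g h)))))) ((\b.(\c.b)) (\b.(\c.b))))
Step 4: (((p (r (\f.(\g.(\h.((f h) (g h))))))) (\f.(\g.(\h.(f (g h)))))) (\c.(\b.(\c.b))))

Answer: (((p (r (\f.(\g.(\h.((f h) (g h))))))) (\f.(\g.(\h.(f (g h)))))) (\c.(\b.(\c.b))))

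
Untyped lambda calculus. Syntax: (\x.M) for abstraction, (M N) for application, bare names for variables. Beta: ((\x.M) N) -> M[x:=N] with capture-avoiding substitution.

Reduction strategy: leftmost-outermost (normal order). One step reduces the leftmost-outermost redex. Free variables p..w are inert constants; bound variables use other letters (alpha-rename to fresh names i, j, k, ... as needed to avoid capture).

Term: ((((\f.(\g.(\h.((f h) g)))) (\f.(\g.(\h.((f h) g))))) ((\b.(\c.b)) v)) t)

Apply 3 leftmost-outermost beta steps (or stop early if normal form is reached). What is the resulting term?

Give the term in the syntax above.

Step 0: ((((\f.(\g.(\h.((f h) g)))) (\f.(\g.(\h.((f h) g))))) ((\b.(\c.b)) v)) t)
Step 1: (((\g.(\h.(((\f.(\g.(\h.((f h) g)))) h) g))) ((\b.(\c.b)) v)) t)
Step 2: ((\h.(((\f.(\g.(\h.((f h) g)))) h) ((\b.(\c.b)) v))) t)
Step 3: (((\f.(\g.(\h.((f h) g)))) t) ((\b.(\c.b)) v))

Answer: (((\f.(\g.(\h.((f h) g)))) t) ((\b.(\c.b)) v))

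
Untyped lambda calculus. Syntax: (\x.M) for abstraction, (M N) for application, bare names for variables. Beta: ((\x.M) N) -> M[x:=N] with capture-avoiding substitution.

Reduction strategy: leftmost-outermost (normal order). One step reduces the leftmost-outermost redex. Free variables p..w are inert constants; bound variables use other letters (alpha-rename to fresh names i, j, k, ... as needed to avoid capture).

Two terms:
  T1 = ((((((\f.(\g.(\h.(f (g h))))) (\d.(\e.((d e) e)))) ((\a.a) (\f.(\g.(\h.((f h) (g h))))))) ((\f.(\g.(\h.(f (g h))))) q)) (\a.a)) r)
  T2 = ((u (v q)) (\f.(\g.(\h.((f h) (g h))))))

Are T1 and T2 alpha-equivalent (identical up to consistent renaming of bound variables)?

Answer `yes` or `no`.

Answer: no

Derivation:
Term 1: ((((((\f.(\g.(\h.(f (g h))))) (\d.(\e.((d e) e)))) ((\a.a) (\f.(\g.(\h.((f h) (g h))))))) ((\f.(\g.(\h.(f (g h))))) q)) (\a.a)) r)
Term 2: ((u (v q)) (\f.(\g.(\h.((f h) (g h))))))
Alpha-equivalence: compare structure up to binder renaming.
Result: False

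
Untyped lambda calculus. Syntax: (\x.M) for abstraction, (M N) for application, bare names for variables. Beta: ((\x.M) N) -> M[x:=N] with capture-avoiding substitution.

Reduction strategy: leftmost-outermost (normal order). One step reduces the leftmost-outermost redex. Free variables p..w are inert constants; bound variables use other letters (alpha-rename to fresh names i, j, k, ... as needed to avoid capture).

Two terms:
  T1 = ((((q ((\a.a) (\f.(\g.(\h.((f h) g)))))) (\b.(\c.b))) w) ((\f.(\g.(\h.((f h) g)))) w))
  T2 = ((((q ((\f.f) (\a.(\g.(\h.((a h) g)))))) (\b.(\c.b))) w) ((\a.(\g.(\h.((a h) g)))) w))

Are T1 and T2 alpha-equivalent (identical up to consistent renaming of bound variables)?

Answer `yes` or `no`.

Term 1: ((((q ((\a.a) (\f.(\g.(\h.((f h) g)))))) (\b.(\c.b))) w) ((\f.(\g.(\h.((f h) g)))) w))
Term 2: ((((q ((\f.f) (\a.(\g.(\h.((a h) g)))))) (\b.(\c.b))) w) ((\a.(\g.(\h.((a h) g)))) w))
Alpha-equivalence: compare structure up to binder renaming.
Result: True

Answer: yes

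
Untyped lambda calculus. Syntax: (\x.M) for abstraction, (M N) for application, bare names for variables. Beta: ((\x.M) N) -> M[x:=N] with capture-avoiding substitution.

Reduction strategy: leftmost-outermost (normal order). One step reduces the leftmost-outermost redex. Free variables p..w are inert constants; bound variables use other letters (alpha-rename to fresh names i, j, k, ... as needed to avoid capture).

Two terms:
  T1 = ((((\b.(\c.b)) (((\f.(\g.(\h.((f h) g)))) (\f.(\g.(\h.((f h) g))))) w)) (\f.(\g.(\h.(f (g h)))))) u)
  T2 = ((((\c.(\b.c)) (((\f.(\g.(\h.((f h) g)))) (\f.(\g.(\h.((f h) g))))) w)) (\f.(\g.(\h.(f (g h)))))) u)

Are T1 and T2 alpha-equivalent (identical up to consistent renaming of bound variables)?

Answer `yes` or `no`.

Answer: yes

Derivation:
Term 1: ((((\b.(\c.b)) (((\f.(\g.(\h.((f h) g)))) (\f.(\g.(\h.((f h) g))))) w)) (\f.(\g.(\h.(f (g h)))))) u)
Term 2: ((((\c.(\b.c)) (((\f.(\g.(\h.((f h) g)))) (\f.(\g.(\h.((f h) g))))) w)) (\f.(\g.(\h.(f (g h)))))) u)
Alpha-equivalence: compare structure up to binder renaming.
Result: True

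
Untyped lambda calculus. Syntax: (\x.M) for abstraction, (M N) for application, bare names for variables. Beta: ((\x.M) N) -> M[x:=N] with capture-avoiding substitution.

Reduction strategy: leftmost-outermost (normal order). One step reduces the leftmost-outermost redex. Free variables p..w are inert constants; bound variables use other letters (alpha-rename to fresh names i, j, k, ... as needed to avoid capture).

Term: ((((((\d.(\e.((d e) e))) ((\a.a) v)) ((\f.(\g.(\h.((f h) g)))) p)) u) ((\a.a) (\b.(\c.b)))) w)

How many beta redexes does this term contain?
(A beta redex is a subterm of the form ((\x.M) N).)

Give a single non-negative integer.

Answer: 4

Derivation:
Term: ((((((\d.(\e.((d e) e))) ((\a.a) v)) ((\f.(\g.(\h.((f h) g)))) p)) u) ((\a.a) (\b.(\c.b)))) w)
  Redex: ((\d.(\e.((d e) e))) ((\a.a) v))
  Redex: ((\a.a) v)
  Redex: ((\f.(\g.(\h.((f h) g)))) p)
  Redex: ((\a.a) (\b.(\c.b)))
Total redexes: 4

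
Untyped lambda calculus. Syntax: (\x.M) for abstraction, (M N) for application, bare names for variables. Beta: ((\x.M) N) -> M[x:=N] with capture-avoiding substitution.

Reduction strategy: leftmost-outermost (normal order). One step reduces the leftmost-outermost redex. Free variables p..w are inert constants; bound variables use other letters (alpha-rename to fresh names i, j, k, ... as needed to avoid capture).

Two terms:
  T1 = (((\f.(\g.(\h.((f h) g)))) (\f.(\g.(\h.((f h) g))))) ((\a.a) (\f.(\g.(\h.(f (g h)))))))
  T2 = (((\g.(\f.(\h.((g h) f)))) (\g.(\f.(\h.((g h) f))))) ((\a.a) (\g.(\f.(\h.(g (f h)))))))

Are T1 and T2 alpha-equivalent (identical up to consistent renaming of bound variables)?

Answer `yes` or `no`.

Answer: yes

Derivation:
Term 1: (((\f.(\g.(\h.((f h) g)))) (\f.(\g.(\h.((f h) g))))) ((\a.a) (\f.(\g.(\h.(f (g h)))))))
Term 2: (((\g.(\f.(\h.((g h) f)))) (\g.(\f.(\h.((g h) f))))) ((\a.a) (\g.(\f.(\h.(g (f h)))))))
Alpha-equivalence: compare structure up to binder renaming.
Result: True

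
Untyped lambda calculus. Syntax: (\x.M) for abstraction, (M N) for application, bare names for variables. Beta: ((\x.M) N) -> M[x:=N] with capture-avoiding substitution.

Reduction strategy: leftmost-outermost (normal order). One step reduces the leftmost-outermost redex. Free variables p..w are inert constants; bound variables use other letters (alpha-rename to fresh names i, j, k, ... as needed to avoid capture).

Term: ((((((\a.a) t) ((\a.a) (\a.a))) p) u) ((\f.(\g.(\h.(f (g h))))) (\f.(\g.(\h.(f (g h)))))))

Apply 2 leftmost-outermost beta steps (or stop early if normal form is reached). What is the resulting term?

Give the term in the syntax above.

Step 0: ((((((\a.a) t) ((\a.a) (\a.a))) p) u) ((\f.(\g.(\h.(f (g h))))) (\f.(\g.(\h.(f (g h)))))))
Step 1: ((((t ((\a.a) (\a.a))) p) u) ((\f.(\g.(\h.(f (g h))))) (\f.(\g.(\h.(f (g h)))))))
Step 2: ((((t (\a.a)) p) u) ((\f.(\g.(\h.(f (g h))))) (\f.(\g.(\h.(f (g h)))))))

Answer: ((((t (\a.a)) p) u) ((\f.(\g.(\h.(f (g h))))) (\f.(\g.(\h.(f (g h)))))))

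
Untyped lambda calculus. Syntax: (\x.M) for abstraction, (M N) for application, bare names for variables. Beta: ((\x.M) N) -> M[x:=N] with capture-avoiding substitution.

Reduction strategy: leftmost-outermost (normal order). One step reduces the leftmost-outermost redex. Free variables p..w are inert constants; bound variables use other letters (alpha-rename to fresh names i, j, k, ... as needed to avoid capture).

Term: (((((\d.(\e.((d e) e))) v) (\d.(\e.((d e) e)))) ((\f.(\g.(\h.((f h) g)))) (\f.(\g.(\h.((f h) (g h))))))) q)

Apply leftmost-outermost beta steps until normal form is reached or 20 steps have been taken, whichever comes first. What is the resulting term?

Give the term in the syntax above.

Answer: ((((v (\d.(\e.((d e) e)))) (\d.(\e.((d e) e)))) (\g.(\h.(\i.((h i) (g i)))))) q)

Derivation:
Step 0: (((((\d.(\e.((d e) e))) v) (\d.(\e.((d e) e)))) ((\f.(\g.(\h.((f h) g)))) (\f.(\g.(\h.((f h) (g h))))))) q)
Step 1: ((((\e.((v e) e)) (\d.(\e.((d e) e)))) ((\f.(\g.(\h.((f h) g)))) (\f.(\g.(\h.((f h) (g h))))))) q)
Step 2: ((((v (\d.(\e.((d e) e)))) (\d.(\e.((d e) e)))) ((\f.(\g.(\h.((f h) g)))) (\f.(\g.(\h.((f h) (g h))))))) q)
Step 3: ((((v (\d.(\e.((d e) e)))) (\d.(\e.((d e) e)))) (\g.(\h.(((\f.(\g.(\h.((f h) (g h))))) h) g)))) q)
Step 4: ((((v (\d.(\e.((d e) e)))) (\d.(\e.((d e) e)))) (\g.(\h.((\g.(\i.((h i) (g i)))) g)))) q)
Step 5: ((((v (\d.(\e.((d e) e)))) (\d.(\e.((d e) e)))) (\g.(\h.(\i.((h i) (g i)))))) q)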